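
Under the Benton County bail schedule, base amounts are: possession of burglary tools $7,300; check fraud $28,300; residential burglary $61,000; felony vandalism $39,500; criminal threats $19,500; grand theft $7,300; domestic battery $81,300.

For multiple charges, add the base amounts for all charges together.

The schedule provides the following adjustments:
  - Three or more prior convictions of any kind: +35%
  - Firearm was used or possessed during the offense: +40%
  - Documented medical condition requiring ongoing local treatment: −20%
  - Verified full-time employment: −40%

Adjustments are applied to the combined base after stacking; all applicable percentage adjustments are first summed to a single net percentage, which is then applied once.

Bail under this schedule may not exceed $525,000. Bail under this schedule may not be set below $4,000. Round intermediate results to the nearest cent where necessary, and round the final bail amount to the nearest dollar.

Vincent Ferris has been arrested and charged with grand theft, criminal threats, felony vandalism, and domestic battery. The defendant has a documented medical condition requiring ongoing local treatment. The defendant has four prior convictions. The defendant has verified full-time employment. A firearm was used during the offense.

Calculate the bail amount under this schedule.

$169,740

Base amounts from the schedule: grand theft $7,300; criminal threats $19,500; felony vandalism $39,500; domestic battery $81,300.
Stacking rule: sum of all bases. $7,300 + $19,500 + $39,500 + $81,300 = $147,600.
Net percentage adjustment: +35% +40% −20% −40% = +15%. $147,600 × 1.15 = $169,740.
$169,740 is within the $525,000 maximum.
$169,740 is at or above the $4,000 minimum.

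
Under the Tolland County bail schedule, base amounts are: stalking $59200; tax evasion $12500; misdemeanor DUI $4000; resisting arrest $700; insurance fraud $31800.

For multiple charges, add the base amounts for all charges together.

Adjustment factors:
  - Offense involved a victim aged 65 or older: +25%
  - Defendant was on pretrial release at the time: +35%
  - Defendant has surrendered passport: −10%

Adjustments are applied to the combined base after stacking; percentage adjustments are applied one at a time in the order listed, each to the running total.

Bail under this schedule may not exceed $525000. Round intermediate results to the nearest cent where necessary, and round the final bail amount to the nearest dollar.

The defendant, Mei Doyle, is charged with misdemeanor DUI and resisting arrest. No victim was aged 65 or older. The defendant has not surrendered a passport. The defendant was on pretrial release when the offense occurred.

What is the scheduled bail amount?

Base amounts from the schedule: misdemeanor DUI $4000; resisting arrest $700.
Stacking rule: sum of all bases. $4000 + $700 = $4700.
Defendant was on pretrial release at the time (+35%): $4700 × 1.35 = $6345.
$6345 is within the $525000 maximum.

$6345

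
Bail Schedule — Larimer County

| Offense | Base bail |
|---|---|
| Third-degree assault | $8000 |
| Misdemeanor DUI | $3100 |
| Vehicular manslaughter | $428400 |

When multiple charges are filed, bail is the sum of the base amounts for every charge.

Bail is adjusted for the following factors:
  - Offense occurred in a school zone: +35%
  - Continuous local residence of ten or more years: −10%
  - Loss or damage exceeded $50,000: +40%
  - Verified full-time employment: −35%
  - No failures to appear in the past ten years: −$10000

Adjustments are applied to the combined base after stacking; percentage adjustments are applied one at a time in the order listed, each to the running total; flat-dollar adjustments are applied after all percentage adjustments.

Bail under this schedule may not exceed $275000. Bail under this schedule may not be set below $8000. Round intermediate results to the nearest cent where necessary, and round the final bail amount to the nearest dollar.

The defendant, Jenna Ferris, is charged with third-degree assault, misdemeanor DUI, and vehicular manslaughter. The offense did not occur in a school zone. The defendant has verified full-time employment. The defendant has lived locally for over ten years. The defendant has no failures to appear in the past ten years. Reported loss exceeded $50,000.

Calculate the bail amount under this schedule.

$275000

Base amounts from the schedule: third-degree assault $8000; misdemeanor DUI $3100; vehicular manslaughter $428400.
Stacking rule: sum of all bases. $8000 + $3100 + $428400 = $439500.
Continuous local residence of ten or more years (−10%): $439500 × 0.9 = $395550.
Loss or damage exceeded $50,000 (+40%): $395550 × 1.4 = $553770.
Verified full-time employment (−35%): $553770 × 0.65 = $359950.50.
No failures to appear in the past ten years (−$10000 flat): $359950.50 − $10000 = $349950.50.
Result $349950.50 exceeds the maximum of $275000; bail is capped at $275000.
$275000 is at or above the $8000 minimum.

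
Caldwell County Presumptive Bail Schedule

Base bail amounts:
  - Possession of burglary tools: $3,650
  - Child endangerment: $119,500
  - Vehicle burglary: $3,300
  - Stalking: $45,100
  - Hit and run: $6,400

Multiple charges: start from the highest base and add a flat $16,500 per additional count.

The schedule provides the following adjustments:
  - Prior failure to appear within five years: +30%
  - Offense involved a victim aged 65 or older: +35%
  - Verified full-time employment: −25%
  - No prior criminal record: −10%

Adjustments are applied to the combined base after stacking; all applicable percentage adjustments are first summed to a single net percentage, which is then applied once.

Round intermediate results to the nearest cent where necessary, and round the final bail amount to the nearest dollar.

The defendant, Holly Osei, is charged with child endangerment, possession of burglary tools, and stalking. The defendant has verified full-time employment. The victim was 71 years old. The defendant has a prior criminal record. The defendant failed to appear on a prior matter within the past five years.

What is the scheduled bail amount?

$213,500

Base amounts from the schedule: child endangerment $119,500; possession of burglary tools $3,650; stalking $45,100.
Stacking rule: highest base plus $16,500 per additional charge. Highest is child endangerment at $119,500; 2 additional charges → +$33,000. Combined base = $152,500.
Net percentage adjustment: +30% +35% −25% = +40%. $152,500 × 1.4 = $213,500.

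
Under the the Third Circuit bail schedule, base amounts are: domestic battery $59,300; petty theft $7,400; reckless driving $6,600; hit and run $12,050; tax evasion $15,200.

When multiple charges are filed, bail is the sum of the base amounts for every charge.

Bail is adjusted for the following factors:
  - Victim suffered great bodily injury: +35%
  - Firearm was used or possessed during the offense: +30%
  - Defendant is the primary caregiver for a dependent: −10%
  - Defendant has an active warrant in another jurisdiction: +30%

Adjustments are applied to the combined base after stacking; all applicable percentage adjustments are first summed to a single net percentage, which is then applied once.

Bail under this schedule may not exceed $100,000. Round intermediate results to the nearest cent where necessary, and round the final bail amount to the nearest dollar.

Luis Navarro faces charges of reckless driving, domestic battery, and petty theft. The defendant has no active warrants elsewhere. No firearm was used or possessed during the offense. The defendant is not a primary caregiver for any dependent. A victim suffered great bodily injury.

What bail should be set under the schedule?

$98,955

Base amounts from the schedule: reckless driving $6,600; domestic battery $59,300; petty theft $7,400.
Stacking rule: sum of all bases. $6,600 + $59,300 + $7,400 = $73,300.
Victim suffered great bodily injury (+35%): $73,300 × 1.35 = $98,955.
$98,955 is within the $100,000 maximum.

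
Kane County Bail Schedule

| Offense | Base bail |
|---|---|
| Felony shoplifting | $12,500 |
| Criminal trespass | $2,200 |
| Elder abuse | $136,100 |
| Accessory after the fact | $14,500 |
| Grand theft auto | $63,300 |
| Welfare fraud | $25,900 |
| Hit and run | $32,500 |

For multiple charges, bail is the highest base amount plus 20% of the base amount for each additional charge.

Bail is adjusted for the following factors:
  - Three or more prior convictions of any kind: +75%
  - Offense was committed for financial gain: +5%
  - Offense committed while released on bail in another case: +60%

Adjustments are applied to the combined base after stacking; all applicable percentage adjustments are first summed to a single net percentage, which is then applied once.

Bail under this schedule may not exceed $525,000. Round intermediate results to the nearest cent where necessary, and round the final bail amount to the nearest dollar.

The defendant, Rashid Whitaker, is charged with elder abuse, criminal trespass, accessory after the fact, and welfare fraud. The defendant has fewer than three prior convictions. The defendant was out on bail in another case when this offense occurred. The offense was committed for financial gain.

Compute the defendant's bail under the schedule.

Base amounts from the schedule: elder abuse $136,100; criminal trespass $2,200; accessory after the fact $14,500; welfare fraud $25,900.
Stacking rule: highest base plus 20% of each additional charge. Highest is elder abuse at $136,100. Additional: $2,200 × 20% = $440; $14,500 × 20% = $2,900; $25,900 × 20% = $5,180. Combined base = $136,100 + $8,520 = $144,620.
Net percentage adjustment: +5% +60% = +65%. $144,620 × 1.65 = $238,623.
$238,623 is within the $525,000 maximum.

$238,623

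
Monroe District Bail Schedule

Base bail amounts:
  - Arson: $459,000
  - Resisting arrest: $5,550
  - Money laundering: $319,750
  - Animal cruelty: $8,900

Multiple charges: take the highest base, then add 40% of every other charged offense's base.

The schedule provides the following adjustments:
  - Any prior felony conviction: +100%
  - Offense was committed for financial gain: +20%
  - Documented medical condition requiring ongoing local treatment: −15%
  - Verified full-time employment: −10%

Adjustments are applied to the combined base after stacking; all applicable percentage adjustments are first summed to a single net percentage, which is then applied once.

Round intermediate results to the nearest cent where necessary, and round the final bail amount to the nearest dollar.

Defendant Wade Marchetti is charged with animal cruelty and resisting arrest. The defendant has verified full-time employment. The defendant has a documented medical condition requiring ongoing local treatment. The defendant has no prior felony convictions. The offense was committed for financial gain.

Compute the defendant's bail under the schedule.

Base amounts from the schedule: animal cruelty $8,900; resisting arrest $5,550.
Stacking rule: highest base plus 40% of each additional charge. Highest is animal cruelty at $8,900. Additional: $5,550 × 40% = $2,220. Combined base = $8,900 + $2,220 = $11,120.
Net percentage adjustment: +20% −15% −10% = −5%. $11,120 × 0.95 = $10,564.

$10,564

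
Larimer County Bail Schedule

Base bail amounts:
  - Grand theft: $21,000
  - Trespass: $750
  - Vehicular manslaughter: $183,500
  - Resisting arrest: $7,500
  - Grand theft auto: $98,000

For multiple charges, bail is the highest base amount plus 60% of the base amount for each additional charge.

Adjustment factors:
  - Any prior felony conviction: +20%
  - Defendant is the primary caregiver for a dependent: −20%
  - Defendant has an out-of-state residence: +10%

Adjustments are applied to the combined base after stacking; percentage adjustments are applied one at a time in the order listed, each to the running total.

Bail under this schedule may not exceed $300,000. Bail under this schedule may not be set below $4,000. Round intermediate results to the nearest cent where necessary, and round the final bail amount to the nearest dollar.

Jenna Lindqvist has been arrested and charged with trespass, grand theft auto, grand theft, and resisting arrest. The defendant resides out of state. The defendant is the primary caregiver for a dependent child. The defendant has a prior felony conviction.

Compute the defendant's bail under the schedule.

$122,021

Base amounts from the schedule: trespass $750; grand theft auto $98,000; grand theft $21,000; resisting arrest $7,500.
Stacking rule: highest base plus 60% of each additional charge. Highest is grand theft auto at $98,000. Additional: $750 × 60% = $450; $21,000 × 60% = $12,600; $7,500 × 60% = $4,500. Combined base = $98,000 + $17,550 = $115,550.
Any prior felony conviction (+20%): $115,550 × 1.2 = $138,660.
Defendant is the primary caregiver for a dependent (−20%): $138,660 × 0.8 = $110,928.
Defendant has an out-of-state residence (+10%): $110,928 × 1.1 = $122,020.80.
$122,020.80 is within the $300,000 maximum.
$122,020.80 is at or above the $4,000 minimum.
Rounded to the nearest dollar: $122,021.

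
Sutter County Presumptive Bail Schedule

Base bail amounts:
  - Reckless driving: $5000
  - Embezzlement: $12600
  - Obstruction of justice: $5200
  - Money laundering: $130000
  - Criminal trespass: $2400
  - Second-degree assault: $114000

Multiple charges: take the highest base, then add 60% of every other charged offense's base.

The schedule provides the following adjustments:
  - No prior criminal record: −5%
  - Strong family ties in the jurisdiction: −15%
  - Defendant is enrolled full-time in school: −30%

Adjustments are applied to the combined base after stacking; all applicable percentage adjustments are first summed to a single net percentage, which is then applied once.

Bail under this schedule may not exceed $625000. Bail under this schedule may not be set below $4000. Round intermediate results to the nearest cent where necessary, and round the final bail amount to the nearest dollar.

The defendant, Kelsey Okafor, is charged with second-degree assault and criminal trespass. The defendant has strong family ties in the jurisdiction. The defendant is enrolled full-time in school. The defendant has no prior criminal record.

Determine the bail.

Base amounts from the schedule: second-degree assault $114000; criminal trespass $2400.
Stacking rule: highest base plus 60% of each additional charge. Highest is second-degree assault at $114000. Additional: $2400 × 60% = $1440. Combined base = $114000 + $1440 = $115440.
Net percentage adjustment: −5% −15% −30% = −50%. $115440 × 0.5 = $57720.
$57720 is within the $625000 maximum.
$57720 is at or above the $4000 minimum.

$57720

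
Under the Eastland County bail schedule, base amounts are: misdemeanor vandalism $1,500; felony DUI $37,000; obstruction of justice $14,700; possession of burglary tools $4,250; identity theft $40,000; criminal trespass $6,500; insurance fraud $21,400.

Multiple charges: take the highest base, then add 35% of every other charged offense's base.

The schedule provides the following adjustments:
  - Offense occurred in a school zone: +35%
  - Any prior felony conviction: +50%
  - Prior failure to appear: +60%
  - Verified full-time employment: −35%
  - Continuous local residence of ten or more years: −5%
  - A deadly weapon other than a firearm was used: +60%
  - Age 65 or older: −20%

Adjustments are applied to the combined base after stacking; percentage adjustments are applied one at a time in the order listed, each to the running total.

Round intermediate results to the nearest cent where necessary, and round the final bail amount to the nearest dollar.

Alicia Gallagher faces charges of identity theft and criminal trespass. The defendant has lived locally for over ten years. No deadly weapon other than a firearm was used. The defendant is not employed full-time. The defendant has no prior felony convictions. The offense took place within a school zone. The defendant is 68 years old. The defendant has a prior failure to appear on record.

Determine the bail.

Base amounts from the schedule: identity theft $40,000; criminal trespass $6,500.
Stacking rule: highest base plus 35% of each additional charge. Highest is identity theft at $40,000. Additional: $6,500 × 35% = $2,275. Combined base = $40,000 + $2,275 = $42,275.
Offense occurred in a school zone (+35%): $42,275 × 1.35 = $57,071.25.
Prior failure to appear (+60%): $57,071.25 × 1.6 = $91,314.
Continuous local residence of ten or more years (−5%): $91,314 × 0.95 = $86,748.30.
Age 65 or older (−20%): $86,748.30 × 0.8 = $69,398.64.
Rounded to the nearest dollar: $69,399.

$69,399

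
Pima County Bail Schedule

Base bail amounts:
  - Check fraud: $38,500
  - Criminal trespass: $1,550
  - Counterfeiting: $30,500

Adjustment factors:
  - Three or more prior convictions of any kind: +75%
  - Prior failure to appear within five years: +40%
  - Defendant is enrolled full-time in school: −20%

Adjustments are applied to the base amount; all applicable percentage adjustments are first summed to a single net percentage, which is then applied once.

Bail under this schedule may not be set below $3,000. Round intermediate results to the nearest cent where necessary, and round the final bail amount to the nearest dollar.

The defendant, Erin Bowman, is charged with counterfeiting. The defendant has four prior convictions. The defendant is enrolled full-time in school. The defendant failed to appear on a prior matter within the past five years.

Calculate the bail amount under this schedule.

$59,475

Base amounts from the schedule: counterfeiting $30,500.
Single charge. Combined base = $30,500.
Net percentage adjustment: +75% +40% −20% = +95%. $30,500 × 1.95 = $59,475.
$59,475 is at or above the $3,000 minimum.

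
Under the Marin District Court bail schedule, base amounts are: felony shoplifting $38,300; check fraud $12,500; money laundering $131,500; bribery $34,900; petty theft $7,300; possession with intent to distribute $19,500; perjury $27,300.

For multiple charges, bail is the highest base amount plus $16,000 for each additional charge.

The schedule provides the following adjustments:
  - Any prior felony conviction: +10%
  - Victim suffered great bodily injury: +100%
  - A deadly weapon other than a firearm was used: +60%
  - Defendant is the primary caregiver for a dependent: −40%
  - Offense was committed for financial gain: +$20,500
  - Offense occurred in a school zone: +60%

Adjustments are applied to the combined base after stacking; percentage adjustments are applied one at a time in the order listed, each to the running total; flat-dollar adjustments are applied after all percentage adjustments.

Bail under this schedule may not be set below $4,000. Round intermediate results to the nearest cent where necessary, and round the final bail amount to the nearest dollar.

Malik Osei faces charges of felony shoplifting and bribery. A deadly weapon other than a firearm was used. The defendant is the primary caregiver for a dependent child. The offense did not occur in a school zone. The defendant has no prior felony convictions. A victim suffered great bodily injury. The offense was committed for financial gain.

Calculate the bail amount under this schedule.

$124,756

Base amounts from the schedule: felony shoplifting $38,300; bribery $34,900.
Stacking rule: highest base plus $16,000 per additional charge. Highest is felony shoplifting at $38,300; 1 additional charge → +$16,000. Combined base = $54,300.
Victim suffered great bodily injury (+100%): $54,300 × 2 = $108,600.
A deadly weapon other than a firearm was used (+60%): $108,600 × 1.6 = $173,760.
Defendant is the primary caregiver for a dependent (−40%): $173,760 × 0.6 = $104,256.
Offense was committed for financial gain (+$20,500 flat): $104,256 + $20,500 = $124,756.
$124,756 is at or above the $4,000 minimum.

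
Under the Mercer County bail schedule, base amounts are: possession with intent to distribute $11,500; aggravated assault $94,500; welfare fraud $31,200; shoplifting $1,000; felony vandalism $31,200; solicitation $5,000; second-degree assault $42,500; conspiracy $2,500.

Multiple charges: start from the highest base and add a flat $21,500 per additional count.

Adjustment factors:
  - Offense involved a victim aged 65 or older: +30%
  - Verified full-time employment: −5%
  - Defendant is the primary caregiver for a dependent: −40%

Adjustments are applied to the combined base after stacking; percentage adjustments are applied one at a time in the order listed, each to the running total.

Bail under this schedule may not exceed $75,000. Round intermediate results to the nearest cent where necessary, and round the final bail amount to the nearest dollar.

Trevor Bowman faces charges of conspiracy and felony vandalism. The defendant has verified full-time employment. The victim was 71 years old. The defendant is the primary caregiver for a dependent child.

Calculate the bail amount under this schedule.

$39,051

Base amounts from the schedule: conspiracy $2,500; felony vandalism $31,200.
Stacking rule: highest base plus $21,500 per additional charge. Highest is felony vandalism at $31,200; 1 additional charge → +$21,500. Combined base = $52,700.
Offense involved a victim aged 65 or older (+30%): $52,700 × 1.3 = $68,510.
Verified full-time employment (−5%): $68,510 × 0.95 = $65,084.50.
Defendant is the primary caregiver for a dependent (−40%): $65,084.50 × 0.6 = $39,050.70.
$39,050.70 is within the $75,000 maximum.
Rounded to the nearest dollar: $39,051.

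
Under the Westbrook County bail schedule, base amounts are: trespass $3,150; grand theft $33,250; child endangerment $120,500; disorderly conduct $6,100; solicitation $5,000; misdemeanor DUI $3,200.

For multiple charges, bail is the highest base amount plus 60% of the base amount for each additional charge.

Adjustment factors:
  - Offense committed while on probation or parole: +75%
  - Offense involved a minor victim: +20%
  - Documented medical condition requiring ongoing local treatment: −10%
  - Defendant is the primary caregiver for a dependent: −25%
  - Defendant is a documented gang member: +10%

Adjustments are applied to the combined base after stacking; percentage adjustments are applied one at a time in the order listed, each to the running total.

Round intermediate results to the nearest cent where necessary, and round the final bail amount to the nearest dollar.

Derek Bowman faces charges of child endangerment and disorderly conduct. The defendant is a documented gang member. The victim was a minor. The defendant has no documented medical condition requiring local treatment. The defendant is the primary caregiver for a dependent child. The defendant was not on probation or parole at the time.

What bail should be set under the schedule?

Base amounts from the schedule: child endangerment $120,500; disorderly conduct $6,100.
Stacking rule: highest base plus 60% of each additional charge. Highest is child endangerment at $120,500. Additional: $6,100 × 60% = $3,660. Combined base = $120,500 + $3,660 = $124,160.
Offense involved a minor victim (+20%): $124,160 × 1.2 = $148,992.
Defendant is the primary caregiver for a dependent (−25%): $148,992 × 0.75 = $111,744.
Defendant is a documented gang member (+10%): $111,744 × 1.1 = $122,918.40.
Rounded to the nearest dollar: $122,918.

$122,918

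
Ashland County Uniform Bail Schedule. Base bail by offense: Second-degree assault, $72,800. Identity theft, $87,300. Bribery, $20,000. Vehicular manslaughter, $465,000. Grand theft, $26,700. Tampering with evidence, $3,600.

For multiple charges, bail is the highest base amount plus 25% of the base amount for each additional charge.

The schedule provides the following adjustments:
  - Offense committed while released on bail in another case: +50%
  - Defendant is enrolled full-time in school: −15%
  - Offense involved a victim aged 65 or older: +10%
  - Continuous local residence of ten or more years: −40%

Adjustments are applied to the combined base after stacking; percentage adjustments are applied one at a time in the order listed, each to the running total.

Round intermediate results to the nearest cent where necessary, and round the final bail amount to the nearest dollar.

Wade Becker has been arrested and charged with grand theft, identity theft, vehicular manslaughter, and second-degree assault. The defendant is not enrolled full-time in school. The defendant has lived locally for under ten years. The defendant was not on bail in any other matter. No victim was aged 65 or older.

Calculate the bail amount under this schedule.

$511,700

Base amounts from the schedule: grand theft $26,700; identity theft $87,300; vehicular manslaughter $465,000; second-degree assault $72,800.
Stacking rule: highest base plus 25% of each additional charge. Highest is vehicular manslaughter at $465,000. Additional: $26,700 × 25% = $6,675; $87,300 × 25% = $21,825; $72,800 × 25% = $18,200. Combined base = $465,000 + $46,700 = $511,700.
No adjustment factors apply to this defendant.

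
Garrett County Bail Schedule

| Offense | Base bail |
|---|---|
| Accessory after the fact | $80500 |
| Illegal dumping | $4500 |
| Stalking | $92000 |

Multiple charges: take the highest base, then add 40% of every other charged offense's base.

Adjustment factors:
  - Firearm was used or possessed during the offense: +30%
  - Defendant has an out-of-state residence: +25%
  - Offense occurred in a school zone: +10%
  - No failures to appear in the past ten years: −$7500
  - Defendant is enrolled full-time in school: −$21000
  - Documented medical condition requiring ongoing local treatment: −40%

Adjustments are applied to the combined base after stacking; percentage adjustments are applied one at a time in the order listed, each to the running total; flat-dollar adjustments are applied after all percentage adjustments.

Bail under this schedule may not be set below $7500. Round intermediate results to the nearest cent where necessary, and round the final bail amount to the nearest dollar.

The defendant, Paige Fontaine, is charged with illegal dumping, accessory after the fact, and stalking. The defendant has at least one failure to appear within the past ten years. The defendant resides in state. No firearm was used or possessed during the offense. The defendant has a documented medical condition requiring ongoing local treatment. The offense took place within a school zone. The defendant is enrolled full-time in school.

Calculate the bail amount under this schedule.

Base amounts from the schedule: illegal dumping $4500; accessory after the fact $80500; stalking $92000.
Stacking rule: highest base plus 40% of each additional charge. Highest is stalking at $92000. Additional: $4500 × 40% = $1800; $80500 × 40% = $32200. Combined base = $92000 + $34000 = $126000.
Offense occurred in a school zone (+10%): $126000 × 1.1 = $138600.
Documented medical condition requiring ongoing local treatment (−40%): $138600 × 0.6 = $83160.
Defendant is enrolled full-time in school (−$21000 flat): $83160 − $21000 = $62160.
$62160 is at or above the $7500 minimum.

$62160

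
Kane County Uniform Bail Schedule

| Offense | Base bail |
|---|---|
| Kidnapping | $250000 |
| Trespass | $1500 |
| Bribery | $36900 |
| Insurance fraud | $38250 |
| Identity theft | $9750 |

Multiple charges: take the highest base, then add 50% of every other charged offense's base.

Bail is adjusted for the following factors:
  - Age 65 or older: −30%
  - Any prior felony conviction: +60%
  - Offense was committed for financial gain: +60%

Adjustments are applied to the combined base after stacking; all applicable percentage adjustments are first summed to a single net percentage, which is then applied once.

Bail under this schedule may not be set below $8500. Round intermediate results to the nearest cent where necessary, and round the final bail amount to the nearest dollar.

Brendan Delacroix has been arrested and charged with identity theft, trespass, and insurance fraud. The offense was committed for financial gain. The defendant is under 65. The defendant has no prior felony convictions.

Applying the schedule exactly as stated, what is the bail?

$70200

Base amounts from the schedule: identity theft $9750; trespass $1500; insurance fraud $38250.
Stacking rule: highest base plus 50% of each additional charge. Highest is insurance fraud at $38250. Additional: $9750 × 50% = $4875; $1500 × 50% = $750. Combined base = $38250 + $5625 = $43875.
Offense was committed for financial gain (+60%): $43875 × 1.6 = $70200.
$70200 is at or above the $8500 minimum.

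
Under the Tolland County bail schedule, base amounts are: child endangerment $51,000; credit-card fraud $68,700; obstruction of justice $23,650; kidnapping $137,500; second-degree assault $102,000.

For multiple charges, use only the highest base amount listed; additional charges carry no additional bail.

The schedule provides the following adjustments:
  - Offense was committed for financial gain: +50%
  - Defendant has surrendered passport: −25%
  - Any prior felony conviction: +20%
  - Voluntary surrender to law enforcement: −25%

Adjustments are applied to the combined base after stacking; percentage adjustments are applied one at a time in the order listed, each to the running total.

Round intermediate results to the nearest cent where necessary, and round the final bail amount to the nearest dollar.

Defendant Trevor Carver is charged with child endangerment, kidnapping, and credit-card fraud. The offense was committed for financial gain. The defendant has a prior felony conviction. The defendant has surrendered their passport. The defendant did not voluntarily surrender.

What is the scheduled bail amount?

$185,625

Base amounts from the schedule: child endangerment $51,000; kidnapping $137,500; credit-card fraud $68,700.
Stacking rule: use the highest base only. Highest is kidnapping at $137,500. Combined base = $137,500.
Offense was committed for financial gain (+50%): $137,500 × 1.5 = $206,250.
Defendant has surrendered passport (−25%): $206,250 × 0.75 = $154,687.50.
Any prior felony conviction (+20%): $154,687.50 × 1.2 = $185,625.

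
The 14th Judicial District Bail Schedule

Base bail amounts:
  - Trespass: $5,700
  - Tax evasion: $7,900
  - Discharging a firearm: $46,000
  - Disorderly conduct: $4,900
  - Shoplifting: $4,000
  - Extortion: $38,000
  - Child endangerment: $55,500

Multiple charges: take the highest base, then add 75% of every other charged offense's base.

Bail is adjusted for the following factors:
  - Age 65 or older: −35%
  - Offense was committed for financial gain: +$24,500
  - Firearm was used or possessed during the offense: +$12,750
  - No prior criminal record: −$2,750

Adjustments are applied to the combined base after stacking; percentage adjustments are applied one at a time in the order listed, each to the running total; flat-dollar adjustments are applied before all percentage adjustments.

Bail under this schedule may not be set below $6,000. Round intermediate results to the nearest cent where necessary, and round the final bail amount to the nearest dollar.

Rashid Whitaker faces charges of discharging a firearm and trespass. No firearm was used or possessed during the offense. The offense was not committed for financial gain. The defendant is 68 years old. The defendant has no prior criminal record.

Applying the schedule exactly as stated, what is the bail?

$30,891

Base amounts from the schedule: discharging a firearm $46,000; trespass $5,700.
Stacking rule: highest base plus 75% of each additional charge. Highest is discharging a firearm at $46,000. Additional: $5,700 × 75% = $4,275. Combined base = $46,000 + $4,275 = $50,275.
No prior criminal record (−$2,750 flat): $50,275 − $2,750 = $47,525.
Age 65 or older (−35%): $47,525 × 0.65 = $30,891.25.
$30,891.25 is at or above the $6,000 minimum.
Rounded to the nearest dollar: $30,891.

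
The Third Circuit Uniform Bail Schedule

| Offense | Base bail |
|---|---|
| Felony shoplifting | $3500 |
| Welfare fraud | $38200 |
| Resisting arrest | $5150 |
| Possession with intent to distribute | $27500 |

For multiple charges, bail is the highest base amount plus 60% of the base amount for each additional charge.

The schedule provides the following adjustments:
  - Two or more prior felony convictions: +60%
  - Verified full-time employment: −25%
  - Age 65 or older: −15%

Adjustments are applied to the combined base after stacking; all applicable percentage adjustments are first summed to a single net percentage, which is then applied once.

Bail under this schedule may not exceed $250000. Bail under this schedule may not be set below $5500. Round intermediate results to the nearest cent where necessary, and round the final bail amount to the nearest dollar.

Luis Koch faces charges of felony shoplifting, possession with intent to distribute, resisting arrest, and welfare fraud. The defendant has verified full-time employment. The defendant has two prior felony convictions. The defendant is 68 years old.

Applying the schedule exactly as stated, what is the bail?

$71868

Base amounts from the schedule: felony shoplifting $3500; possession with intent to distribute $27500; resisting arrest $5150; welfare fraud $38200.
Stacking rule: highest base plus 60% of each additional charge. Highest is welfare fraud at $38200. Additional: $3500 × 60% = $2100; $27500 × 60% = $16500; $5150 × 60% = $3090. Combined base = $38200 + $21690 = $59890.
Net percentage adjustment: +60% −25% −15% = +20%. $59890 × 1.2 = $71868.
$71868 is within the $250000 maximum.
$71868 is at or above the $5500 minimum.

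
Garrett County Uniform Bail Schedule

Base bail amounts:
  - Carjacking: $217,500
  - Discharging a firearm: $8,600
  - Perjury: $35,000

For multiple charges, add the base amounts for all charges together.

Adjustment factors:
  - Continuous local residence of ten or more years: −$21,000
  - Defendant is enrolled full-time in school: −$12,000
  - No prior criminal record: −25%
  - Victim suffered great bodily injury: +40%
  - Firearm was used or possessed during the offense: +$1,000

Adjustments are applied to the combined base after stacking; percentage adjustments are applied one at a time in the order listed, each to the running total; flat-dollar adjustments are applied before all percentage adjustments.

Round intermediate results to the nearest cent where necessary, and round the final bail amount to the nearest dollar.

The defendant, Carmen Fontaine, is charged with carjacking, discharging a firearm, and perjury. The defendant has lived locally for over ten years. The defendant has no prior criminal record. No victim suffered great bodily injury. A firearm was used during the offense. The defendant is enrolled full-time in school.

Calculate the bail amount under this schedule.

Base amounts from the schedule: carjacking $217,500; discharging a firearm $8,600; perjury $35,000.
Stacking rule: sum of all bases. $217,500 + $8,600 + $35,000 = $261,100.
Continuous local residence of ten or more years (−$21,000 flat): $261,100 − $21,000 = $240,100.
Defendant is enrolled full-time in school (−$12,000 flat): $240,100 − $12,000 = $228,100.
Firearm was used or possessed during the offense (+$1,000 flat): $228,100 + $1,000 = $229,100.
No prior criminal record (−25%): $229,100 × 0.75 = $171,825.

$171,825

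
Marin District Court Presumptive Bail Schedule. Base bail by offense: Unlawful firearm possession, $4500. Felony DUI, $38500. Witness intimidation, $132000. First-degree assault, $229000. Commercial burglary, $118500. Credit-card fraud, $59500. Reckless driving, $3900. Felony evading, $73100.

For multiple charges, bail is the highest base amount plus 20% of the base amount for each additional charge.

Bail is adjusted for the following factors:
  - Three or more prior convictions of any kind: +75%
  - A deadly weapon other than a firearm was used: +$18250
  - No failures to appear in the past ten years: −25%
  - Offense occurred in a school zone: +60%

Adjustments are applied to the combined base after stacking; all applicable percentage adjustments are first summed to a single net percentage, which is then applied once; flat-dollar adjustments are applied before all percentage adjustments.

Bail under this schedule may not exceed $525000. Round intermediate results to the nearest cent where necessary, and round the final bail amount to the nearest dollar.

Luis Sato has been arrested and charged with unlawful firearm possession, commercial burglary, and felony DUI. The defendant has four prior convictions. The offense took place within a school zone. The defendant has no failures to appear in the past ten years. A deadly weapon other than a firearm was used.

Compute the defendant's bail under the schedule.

$305235

Base amounts from the schedule: unlawful firearm possession $4500; commercial burglary $118500; felony DUI $38500.
Stacking rule: highest base plus 20% of each additional charge. Highest is commercial burglary at $118500. Additional: $4500 × 20% = $900; $38500 × 20% = $7700. Combined base = $118500 + $8600 = $127100.
A deadly weapon other than a firearm was used (+$18250 flat): $127100 + $18250 = $145350.
Net percentage adjustment: +75% −25% +60% = +110%. $145350 × 2.1 = $305235.
$305235 is within the $525000 maximum.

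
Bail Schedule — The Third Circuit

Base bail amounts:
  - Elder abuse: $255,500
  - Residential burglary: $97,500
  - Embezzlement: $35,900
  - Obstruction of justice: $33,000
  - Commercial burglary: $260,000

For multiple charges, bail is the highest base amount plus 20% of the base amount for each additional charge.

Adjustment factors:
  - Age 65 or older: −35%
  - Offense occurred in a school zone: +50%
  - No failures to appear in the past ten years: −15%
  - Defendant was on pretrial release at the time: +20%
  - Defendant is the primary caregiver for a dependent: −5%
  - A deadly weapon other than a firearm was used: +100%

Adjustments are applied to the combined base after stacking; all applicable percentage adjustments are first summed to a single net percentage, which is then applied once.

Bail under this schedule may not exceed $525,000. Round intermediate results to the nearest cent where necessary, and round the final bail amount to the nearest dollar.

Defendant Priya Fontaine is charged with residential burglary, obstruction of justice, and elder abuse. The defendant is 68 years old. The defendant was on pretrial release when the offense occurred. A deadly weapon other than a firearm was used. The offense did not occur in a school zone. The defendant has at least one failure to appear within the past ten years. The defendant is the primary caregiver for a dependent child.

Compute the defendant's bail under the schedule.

Base amounts from the schedule: residential burglary $97,500; obstruction of justice $33,000; elder abuse $255,500.
Stacking rule: highest base plus 20% of each additional charge. Highest is elder abuse at $255,500. Additional: $97,500 × 20% = $19,500; $33,000 × 20% = $6,600. Combined base = $255,500 + $26,100 = $281,600.
Net percentage adjustment: −35% +20% −5% +100% = +80%. $281,600 × 1.8 = $506,880.
$506,880 is within the $525,000 maximum.

$506,880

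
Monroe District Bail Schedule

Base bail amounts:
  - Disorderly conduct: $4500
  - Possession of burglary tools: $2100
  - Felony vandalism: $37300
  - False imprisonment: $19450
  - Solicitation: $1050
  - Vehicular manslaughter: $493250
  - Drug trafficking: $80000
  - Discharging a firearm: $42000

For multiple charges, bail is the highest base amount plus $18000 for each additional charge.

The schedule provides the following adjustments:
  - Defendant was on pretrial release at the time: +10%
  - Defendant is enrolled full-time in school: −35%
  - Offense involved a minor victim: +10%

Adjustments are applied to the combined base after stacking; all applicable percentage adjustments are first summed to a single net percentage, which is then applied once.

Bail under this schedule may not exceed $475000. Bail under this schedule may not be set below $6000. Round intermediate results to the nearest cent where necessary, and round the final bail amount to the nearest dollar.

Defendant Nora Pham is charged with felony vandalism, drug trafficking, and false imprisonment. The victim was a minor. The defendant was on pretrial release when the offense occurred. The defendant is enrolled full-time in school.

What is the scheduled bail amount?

$98600

Base amounts from the schedule: felony vandalism $37300; drug trafficking $80000; false imprisonment $19450.
Stacking rule: highest base plus $18000 per additional charge. Highest is drug trafficking at $80000; 2 additional charges → +$36000. Combined base = $116000.
Net percentage adjustment: +10% −35% +10% = −15%. $116000 × 0.85 = $98600.
$98600 is within the $475000 maximum.
$98600 is at or above the $6000 minimum.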